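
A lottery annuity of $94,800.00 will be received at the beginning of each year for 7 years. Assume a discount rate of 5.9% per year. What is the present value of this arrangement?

$562,430.58

This is an annuity due: 7 payments of $94,800.00 at the beginning of each year.
Periodic rate r = 0.059 per year.
PV = PMT × [(1 − (1+r)^−n)/r] × (1+r) = 94,800 × [1 − (1+r)^−7] / r × (1+r) = $562,430.58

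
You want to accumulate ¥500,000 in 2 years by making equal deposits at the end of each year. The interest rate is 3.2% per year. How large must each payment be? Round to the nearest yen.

¥246,063

Level ordinary annuity; solve FV = PMT × [((1+r)^n − 1)/r] for PMT.
Periodic rate r = 0.032 per year.
With n = 2: PMT = 500,000 / ([((1+r)^n − 1)/r]) = ¥246,063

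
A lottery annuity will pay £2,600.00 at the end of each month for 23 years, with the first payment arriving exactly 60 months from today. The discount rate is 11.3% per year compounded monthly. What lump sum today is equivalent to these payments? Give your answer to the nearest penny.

Ordinary annuity of 276 payments, first payment at period 60.
Periodic rate r = 0.113/12 per month; n is counted in months.
The ordinary-annuity PV formula values the stream one period before the first payment (period 59); discount that back 59 periods:
PV₀ = 2,600 × [1 − (1+r)^−276] / r × (1+r)^−59 = £146,872.05

£146,872.05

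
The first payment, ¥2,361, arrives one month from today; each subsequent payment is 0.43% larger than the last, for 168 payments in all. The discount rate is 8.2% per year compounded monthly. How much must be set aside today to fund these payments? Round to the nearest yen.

Periodic rate r = 0.082/12 per month; n is counted in months.
Growing ordinary annuity: PV = PMT₁ × [1 − ((1+g)/(1+r))^n] / (r − g) = 2,361 × [1 − ((1+0.0043)/(1+r))^168] / (r − 0.0043) = ¥321,607.

¥321,607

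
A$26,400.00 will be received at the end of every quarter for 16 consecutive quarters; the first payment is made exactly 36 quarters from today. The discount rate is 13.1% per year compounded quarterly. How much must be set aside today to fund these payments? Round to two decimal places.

A$105,126.88

Ordinary annuity of 16 payments, first payment at period 36.
Periodic rate r = 0.131/4 per quarter; n is counted in quarters.
The ordinary-annuity PV formula values the stream one period before the first payment (period 35); discount that back 35 periods:
PV₀ = 26,400 × [1 − (1+r)^−16] / r × (1+r)^−35 = A$105,126.88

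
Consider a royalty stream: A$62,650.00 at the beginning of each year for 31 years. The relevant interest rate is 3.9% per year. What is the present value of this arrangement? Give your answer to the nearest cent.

A$1,159,271.75

This is an annuity due: 31 payments of A$62,650.00 at the beginning of each year.
Periodic rate r = 0.039 per year.
PV = PMT × [(1 − (1+r)^−n)/r] × (1+r) = 62,650 × [1 − (1+r)^−31] / r × (1+r) = A$1,159,271.75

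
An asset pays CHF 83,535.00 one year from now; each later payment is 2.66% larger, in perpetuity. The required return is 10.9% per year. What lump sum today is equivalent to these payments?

Periodic rate r = 0.109 per year.
Growing perpetuity (Gordon): PV = PMT₁ / (r − g) = 83,535 / (r − 0.0266) = CHF 1,013,774.27.

CHF 1,013,774.27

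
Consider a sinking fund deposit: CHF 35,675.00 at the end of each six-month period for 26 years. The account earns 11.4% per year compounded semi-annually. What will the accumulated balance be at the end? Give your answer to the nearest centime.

This is an ordinary annuity: 52 deposits of CHF 35,675.00 at the end of each six-month period.
Periodic rate r = 0.114/2 per half-year; n is counted in half-years.
FV = PMT × [((1+r)^n − 1)/r] = 35,675 × [(1+r)^52 − 1] / r = CHF 10,552,749.83

CHF 10,552,749.83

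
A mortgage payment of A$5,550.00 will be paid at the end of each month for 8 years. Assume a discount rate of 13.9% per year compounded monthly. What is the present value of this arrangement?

This is an ordinary annuity: 96 payments of A$5,550.00 at the end of each month.
Periodic rate r = 0.139/12 per month; n is counted in months.
PV = PMT × [(1 − (1+r)^−n)/r] = 5,550 × [1 − (1+r)^−96] / r = A$320,538.02

A$320,538.02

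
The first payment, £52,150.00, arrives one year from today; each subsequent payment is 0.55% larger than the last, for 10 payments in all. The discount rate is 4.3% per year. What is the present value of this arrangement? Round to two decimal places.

£426,392.10

Periodic rate r = 0.043 per year.
Growing ordinary annuity: PV = PMT₁ × [1 − ((1+g)/(1+r))^n] / (r − g) = 52,150 × [1 − ((1+0.0055)/(1+r))^10] / (r − 0.0055) = £426,392.10.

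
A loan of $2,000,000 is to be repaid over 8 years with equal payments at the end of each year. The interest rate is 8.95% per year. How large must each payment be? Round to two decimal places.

Level ordinary annuity; solve PV = PMT × [(1 − (1+r)^−n)/r] for PMT.
Periodic rate r = 0.0895 per year.
With n = 8: PMT = 2,000,000 / ([(1 − (1+r)^−n)/r]) = $360,677.52

$360,677.52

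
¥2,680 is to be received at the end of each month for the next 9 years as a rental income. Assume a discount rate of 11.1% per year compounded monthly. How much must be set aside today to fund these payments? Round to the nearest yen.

This is an ordinary annuity: 108 payments of ¥2,680 at the end of each month.
Periodic rate r = 0.111/12 per month; n is counted in months.
PV = PMT × [(1 − (1+r)^−n)/r] = 2,680 × [1 − (1+r)^−108] / r = ¥182,546

¥182,546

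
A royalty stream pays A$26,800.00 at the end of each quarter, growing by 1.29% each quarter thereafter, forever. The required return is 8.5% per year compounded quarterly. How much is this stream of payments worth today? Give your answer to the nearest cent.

Periodic rate r = 0.085/4 per quarter.
Growing perpetuity (Gordon): PV = PMT₁ / (r − g) = 26,800 / (r − 0.0129) = A$3,209,580.84.

A$3,209,580.84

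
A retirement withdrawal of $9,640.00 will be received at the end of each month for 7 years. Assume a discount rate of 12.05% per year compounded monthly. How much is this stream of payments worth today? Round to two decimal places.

This is an ordinary annuity: 84 payments of $9,640.00 at the end of each month.
Periodic rate r = 0.1205/12 per month; n is counted in months.
PV = PMT × [(1 − (1+r)^−n)/r] = 9,640 × [1 − (1+r)^−84] / r = $545,264.81

$545,264.81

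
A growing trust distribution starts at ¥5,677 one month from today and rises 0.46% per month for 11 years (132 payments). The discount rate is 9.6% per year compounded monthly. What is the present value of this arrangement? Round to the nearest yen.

¥600,777

Periodic rate r = 0.096/12 per month; n is counted in months.
Growing ordinary annuity: PV = PMT₁ × [1 − ((1+g)/(1+r))^n] / (r − g) = 5,677 × [1 − ((1+0.0046)/(1+r))^132] / (r − 0.0046) = ¥600,777.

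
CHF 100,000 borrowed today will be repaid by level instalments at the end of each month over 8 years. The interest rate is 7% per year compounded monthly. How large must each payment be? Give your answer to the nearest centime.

CHF 1,363.37

Level ordinary annuity; solve PV = PMT × [(1 − (1+r)^−n)/r] for PMT.
Periodic rate r = 0.07/12 per month; n is counted in months.
With n = 96: PMT = 100,000 / ([(1 − (1+r)^−n)/r]) = CHF 1,363.37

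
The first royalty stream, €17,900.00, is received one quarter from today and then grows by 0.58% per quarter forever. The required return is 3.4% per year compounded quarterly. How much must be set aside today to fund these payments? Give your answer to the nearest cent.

Periodic rate r = 0.034/4 per quarter.
Growing perpetuity (Gordon): PV = PMT₁ / (r − g) = 17,900 / (r − 0.0058) = €6,629,629.63.

€6,629,629.63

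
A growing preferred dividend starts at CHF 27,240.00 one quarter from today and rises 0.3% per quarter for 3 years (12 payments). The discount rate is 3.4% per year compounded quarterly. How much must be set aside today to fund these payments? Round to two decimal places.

CHF 314,577.38

Periodic rate r = 0.034/4 per quarter; n is counted in quarters.
Growing ordinary annuity: PV = PMT₁ × [1 − ((1+g)/(1+r))^n] / (r − g) = 27,240 × [1 − ((1+0.003)/(1+r))^12] / (r − 0.003) = CHF 314,577.38.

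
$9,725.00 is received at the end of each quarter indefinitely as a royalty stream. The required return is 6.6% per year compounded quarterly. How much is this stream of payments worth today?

Periodic rate r = 0.066/4 per quarter.
Level perpetuity: PV = PMT / r = 9,725 / (0.066/4) = $589,393.94.

$589,393.94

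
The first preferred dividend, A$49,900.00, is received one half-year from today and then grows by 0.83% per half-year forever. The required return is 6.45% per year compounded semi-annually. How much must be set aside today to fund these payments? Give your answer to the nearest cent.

A$2,083,507.31

Periodic rate r = 0.0645/2 per half-year.
Growing perpetuity (Gordon): PV = PMT₁ / (r − g) = 49,900 / (r − 0.0083) = A$2,083,507.31.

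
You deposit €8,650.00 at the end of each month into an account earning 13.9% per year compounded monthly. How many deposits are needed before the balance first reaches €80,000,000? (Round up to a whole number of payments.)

407 payments

Periodic rate r = 0.139/12 per month; n is counted in months.
Ordinary annuity FV: 80,000,000 = 8,650 × [((1+r)^n − 1)/r].
(1+r)^n = 1 + 80,000,000 × r / 8,650, so n = ln(1 + 80,000,000·r/8,650) / ln(1+r) = 406.65.
Round up to a whole number of payments: n = 407.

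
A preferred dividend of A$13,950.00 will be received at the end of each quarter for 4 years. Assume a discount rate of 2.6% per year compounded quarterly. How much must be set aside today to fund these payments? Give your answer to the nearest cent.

This is an ordinary annuity: 16 payments of A$13,950.00 at the end of each quarter.
Periodic rate r = 0.026/4 per quarter; n is counted in quarters.
PV = PMT × [(1 − (1+r)^−n)/r] = 13,950 × [1 − (1+r)^−16] / r = A$211,334.67

A$211,334.67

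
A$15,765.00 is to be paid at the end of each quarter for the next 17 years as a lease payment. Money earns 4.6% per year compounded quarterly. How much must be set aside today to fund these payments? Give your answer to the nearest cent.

This is an ordinary annuity: 68 payments of A$15,765.00 at the end of each quarter.
Periodic rate r = 0.046/4 per quarter; n is counted in quarters.
PV = PMT × [(1 − (1+r)^−n)/r] = 15,765 × [1 − (1+r)^−68] / r = A$740,905.45

A$740,905.45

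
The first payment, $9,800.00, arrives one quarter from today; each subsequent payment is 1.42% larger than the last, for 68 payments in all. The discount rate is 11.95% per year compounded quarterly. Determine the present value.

Periodic rate r = 0.1195/4 per quarter; n is counted in quarters.
Growing ordinary annuity: PV = PMT₁ × [1 − ((1+g)/(1+r))^n] / (r − g) = 9,800 × [1 − ((1+0.0142)/(1+r))^68] / (r − 0.0142) = $404,867.82.

$404,867.82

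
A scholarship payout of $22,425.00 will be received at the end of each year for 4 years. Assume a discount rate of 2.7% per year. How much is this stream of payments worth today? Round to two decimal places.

This is an ordinary annuity: 4 payments of $22,425.00 at the end of each year.
Periodic rate r = 0.027 per year.
PV = PMT × [(1 − (1+r)^−n)/r] = 22,425 × [1 − (1+r)^−4] / r = $83,957.40

$83,957.40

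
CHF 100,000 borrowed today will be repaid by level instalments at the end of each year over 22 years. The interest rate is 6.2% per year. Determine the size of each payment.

CHF 8,449.54

Level ordinary annuity; solve PV = PMT × [(1 − (1+r)^−n)/r] for PMT.
Periodic rate r = 0.062 per year.
With n = 22: PMT = 100,000 / ([(1 − (1+r)^−n)/r]) = CHF 8,449.54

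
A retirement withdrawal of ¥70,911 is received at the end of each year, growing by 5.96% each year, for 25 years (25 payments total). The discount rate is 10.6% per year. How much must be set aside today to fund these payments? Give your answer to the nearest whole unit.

¥1,004,815

Periodic rate r = 0.106 per year.
Growing ordinary annuity: PV = PMT₁ × [1 − ((1+g)/(1+r))^n] / (r − g) = 70,911 × [1 − ((1+0.0596)/(1+r))^25] / (r − 0.0596) = ¥1,004,815.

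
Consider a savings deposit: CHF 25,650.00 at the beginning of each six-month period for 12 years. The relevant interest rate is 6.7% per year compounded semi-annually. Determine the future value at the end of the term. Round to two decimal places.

CHF 953,715.14

This is an annuity due: 24 deposits of CHF 25,650.00 at the beginning of each six-month period.
Periodic rate r = 0.067/2 per half-year; n is counted in half-years.
FV = PMT × [((1+r)^n − 1)/r] × (1+r) = 25,650 × [(1+r)^24 − 1] / r × (1+r) = CHF 953,715.14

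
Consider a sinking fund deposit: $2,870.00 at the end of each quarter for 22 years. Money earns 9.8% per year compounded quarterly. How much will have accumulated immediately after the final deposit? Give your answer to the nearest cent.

$868,611.11

This is an ordinary annuity: 88 deposits of $2,870.00 at the end of each quarter.
Periodic rate r = 0.098/4 per quarter; n is counted in quarters.
FV = PMT × [((1+r)^n − 1)/r] = 2,870 × [(1+r)^88 − 1] / r = $868,611.11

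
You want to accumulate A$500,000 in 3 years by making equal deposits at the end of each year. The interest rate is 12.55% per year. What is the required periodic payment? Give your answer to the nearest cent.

Level ordinary annuity; solve FV = PMT × [((1+r)^n − 1)/r] for PMT.
Periodic rate r = 0.1255 per year.
With n = 3: PMT = 500,000 / ([((1+r)^n − 1)/r]) = A$147,394.79

A$147,394.79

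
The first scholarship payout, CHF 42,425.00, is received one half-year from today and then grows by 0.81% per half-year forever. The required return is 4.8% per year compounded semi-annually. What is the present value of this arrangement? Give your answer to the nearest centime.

Periodic rate r = 0.048/2 per half-year.
Growing perpetuity (Gordon): PV = PMT₁ / (r − g) = 42,425 / (r − 0.0081) = CHF 2,668,238.99.

CHF 2,668,238.99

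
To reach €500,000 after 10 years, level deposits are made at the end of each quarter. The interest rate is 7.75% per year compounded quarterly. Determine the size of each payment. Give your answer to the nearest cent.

€8,390.62

Level ordinary annuity; solve FV = PMT × [((1+r)^n − 1)/r] for PMT.
Periodic rate r = 0.0775/4 per quarter; n is counted in quarters.
With n = 40: PMT = 500,000 / ([((1+r)^n − 1)/r]) = €8,390.62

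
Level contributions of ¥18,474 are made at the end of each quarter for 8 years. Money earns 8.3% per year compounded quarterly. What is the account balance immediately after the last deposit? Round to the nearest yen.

This is an ordinary annuity: 32 deposits of ¥18,474 at the end of each quarter.
Periodic rate r = 0.083/4 per quarter; n is counted in quarters.
FV = PMT × [((1+r)^n − 1)/r] = 18,474 × [(1+r)^32 − 1] / r = ¥827,450

¥827,450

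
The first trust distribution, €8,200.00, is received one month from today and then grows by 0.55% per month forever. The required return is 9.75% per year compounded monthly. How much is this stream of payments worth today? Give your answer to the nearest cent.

Periodic rate r = 0.0975/12 per month.
Growing perpetuity (Gordon): PV = PMT₁ / (r − g) = 8,200 / (r − 0.0055) = €3,123,809.52.

€3,123,809.52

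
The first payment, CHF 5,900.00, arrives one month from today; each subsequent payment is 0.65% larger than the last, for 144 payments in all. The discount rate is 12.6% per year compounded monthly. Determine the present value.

Periodic rate r = 0.126/12 per month; n is counted in months.
Growing ordinary annuity: PV = PMT₁ × [1 − ((1+g)/(1+r))^n] / (r − g) = 5,900 × [1 − ((1+0.0065)/(1+r))^144] / (r − 0.0065) = CHF 641,805.38.

CHF 641,805.38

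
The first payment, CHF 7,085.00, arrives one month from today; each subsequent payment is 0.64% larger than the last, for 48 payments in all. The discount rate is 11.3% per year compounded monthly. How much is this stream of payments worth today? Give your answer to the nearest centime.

CHF 314,295.07

Periodic rate r = 0.113/12 per month; n is counted in months.
Growing ordinary annuity: PV = PMT₁ × [1 − ((1+g)/(1+r))^n] / (r − g) = 7,085 × [1 − ((1+0.0064)/(1+r))^48] / (r − 0.0064) = CHF 314,295.07.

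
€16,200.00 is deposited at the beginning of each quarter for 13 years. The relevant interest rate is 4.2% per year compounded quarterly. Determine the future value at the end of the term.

€1,124,745.41

This is an annuity due: 52 deposits of €16,200.00 at the beginning of each quarter.
Periodic rate r = 0.042/4 per quarter; n is counted in quarters.
FV = PMT × [((1+r)^n − 1)/r] × (1+r) = 16,200 × [(1+r)^52 − 1] / r × (1+r) = €1,124,745.41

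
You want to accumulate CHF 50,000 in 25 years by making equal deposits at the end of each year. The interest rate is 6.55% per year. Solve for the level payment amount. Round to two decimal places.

CHF 843.05

Level ordinary annuity; solve FV = PMT × [((1+r)^n − 1)/r] for PMT.
Periodic rate r = 0.0655 per year.
With n = 25: PMT = 50,000 / ([((1+r)^n − 1)/r]) = CHF 843.05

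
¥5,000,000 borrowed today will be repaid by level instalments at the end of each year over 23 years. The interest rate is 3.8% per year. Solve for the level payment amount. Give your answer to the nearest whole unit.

Level ordinary annuity; solve PV = PMT × [(1 − (1+r)^−n)/r] for PMT.
Periodic rate r = 0.038 per year.
With n = 23: PMT = 5,000,000 / ([(1 − (1+r)^−n)/r]) = ¥329,914

¥329,914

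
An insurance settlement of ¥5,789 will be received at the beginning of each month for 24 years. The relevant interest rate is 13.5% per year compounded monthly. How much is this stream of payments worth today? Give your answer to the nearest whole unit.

¥499,615

This is an annuity due: 288 payments of ¥5,789 at the beginning of each month.
Periodic rate r = 0.135/12 per month; n is counted in months.
PV = PMT × [(1 − (1+r)^−n)/r] × (1+r) = 5,789 × [1 − (1+r)^−288] / r × (1+r) = ¥499,615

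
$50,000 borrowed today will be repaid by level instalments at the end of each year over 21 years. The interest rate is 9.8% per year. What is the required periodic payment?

$5,700.29

Level ordinary annuity; solve PV = PMT × [(1 − (1+r)^−n)/r] for PMT.
Periodic rate r = 0.098 per year.
With n = 21: PMT = 50,000 / ([(1 − (1+r)^−n)/r]) = $5,700.29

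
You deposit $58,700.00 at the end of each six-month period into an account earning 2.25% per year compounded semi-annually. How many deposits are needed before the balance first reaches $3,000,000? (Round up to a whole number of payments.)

Periodic rate r = 0.0225/2 per half-year; n is counted in half-years.
Ordinary annuity FV: 3,000,000 = 58,700 × [((1+r)^n − 1)/r].
(1+r)^n = 1 + 3,000,000 × r / 58,700, so n = ln(1 + 3,000,000·r/58,700) / ln(1+r) = 40.60.
Round up to a whole number of payments: n = 41.

41 payments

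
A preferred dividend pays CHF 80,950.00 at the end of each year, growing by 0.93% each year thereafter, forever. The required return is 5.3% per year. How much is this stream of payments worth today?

CHF 1,852,402.75

Periodic rate r = 0.053 per year.
Growing perpetuity (Gordon): PV = PMT₁ / (r − g) = 80,950 / (r − 0.0093) = CHF 1,852,402.75.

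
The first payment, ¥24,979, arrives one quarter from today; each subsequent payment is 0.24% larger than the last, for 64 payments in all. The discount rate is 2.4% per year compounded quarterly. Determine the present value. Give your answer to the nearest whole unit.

¥1,422,545

Periodic rate r = 0.024/4 per quarter; n is counted in quarters.
Growing ordinary annuity: PV = PMT₁ × [1 − ((1+g)/(1+r))^n] / (r − g) = 24,979 × [1 − ((1+0.0024)/(1+r))^64] / (r − 0.0024) = ¥1,422,545.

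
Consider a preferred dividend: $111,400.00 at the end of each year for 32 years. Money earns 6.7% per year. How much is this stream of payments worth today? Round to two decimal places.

$1,453,973.82

This is an ordinary annuity: 32 payments of $111,400.00 at the end of each year.
Periodic rate r = 0.067 per year.
PV = PMT × [(1 − (1+r)^−n)/r] = 111,400 × [1 − (1+r)^−32] / r = $1,453,973.82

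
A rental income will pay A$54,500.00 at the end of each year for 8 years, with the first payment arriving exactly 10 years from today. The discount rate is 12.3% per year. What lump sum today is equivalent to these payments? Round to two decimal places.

Ordinary annuity of 8 payments, first payment at period 10.
Periodic rate r = 0.123 per year.
The ordinary-annuity PV formula values the stream one period before the first payment (period 9); discount that back 9 periods:
PV₀ = 54,500 × [1 − (1+r)^−8] / r × (1+r)^−9 = A$94,317.13

A$94,317.13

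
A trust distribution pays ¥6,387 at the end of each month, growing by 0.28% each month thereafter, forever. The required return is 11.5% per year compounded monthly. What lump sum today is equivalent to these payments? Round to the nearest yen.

¥941,572

Periodic rate r = 0.115/12 per month.
Growing perpetuity (Gordon): PV = PMT₁ / (r − g) = 6,387 / (r − 0.0028) = ¥941,572.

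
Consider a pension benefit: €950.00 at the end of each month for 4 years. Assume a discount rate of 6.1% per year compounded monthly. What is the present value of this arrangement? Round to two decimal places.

This is an ordinary annuity: 48 payments of €950.00 at the end of each month.
Periodic rate r = 0.061/12 per month; n is counted in months.
PV = PMT × [(1 − (1+r)^−n)/r] = 950 × [1 − (1+r)^−48] / r = €40,372.44

€40,372.44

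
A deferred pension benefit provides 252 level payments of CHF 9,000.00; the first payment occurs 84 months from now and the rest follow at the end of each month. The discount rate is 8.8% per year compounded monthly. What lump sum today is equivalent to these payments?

Ordinary annuity of 252 payments, first payment at period 84.
Periodic rate r = 0.088/12 per month; n is counted in months.
The ordinary-annuity PV formula values the stream one period before the first payment (period 83); discount that back 83 periods:
PV₀ = 9,000 × [1 − (1+r)^−252] / r × (1+r)^−83 = CHF 563,064.70

CHF 563,064.70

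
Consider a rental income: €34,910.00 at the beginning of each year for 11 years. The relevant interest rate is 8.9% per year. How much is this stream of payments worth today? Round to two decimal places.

This is an annuity due: 11 payments of €34,910.00 at the beginning of each year.
Periodic rate r = 0.089 per year.
PV = PMT × [(1 − (1+r)^−n)/r] × (1+r) = 34,910 × [1 − (1+r)^−11] / r × (1+r) = €259,939.95

€259,939.95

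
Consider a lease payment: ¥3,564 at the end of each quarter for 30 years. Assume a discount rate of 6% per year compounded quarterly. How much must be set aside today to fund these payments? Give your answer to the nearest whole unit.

This is an ordinary annuity: 120 payments of ¥3,564 at the end of each quarter.
Periodic rate r = 0.06/4 per quarter; n is counted in quarters.
PV = PMT × [(1 − (1+r)^−n)/r] = 3,564 × [1 − (1+r)^−120] / r = ¥197,796

¥197,796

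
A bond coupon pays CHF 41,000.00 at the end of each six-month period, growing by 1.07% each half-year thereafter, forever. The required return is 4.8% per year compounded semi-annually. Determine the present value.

CHF 3,082,706.77

Periodic rate r = 0.048/2 per half-year.
Growing perpetuity (Gordon): PV = PMT₁ / (r − g) = 41,000 / (r − 0.0107) = CHF 3,082,706.77.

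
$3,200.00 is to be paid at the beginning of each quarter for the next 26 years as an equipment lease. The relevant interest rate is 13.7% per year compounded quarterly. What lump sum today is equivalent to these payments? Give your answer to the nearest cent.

This is an annuity due: 104 payments of $3,200.00 at the beginning of each quarter.
Periodic rate r = 0.137/4 per quarter; n is counted in quarters.
PV = PMT × [(1 − (1+r)^−n)/r] × (1+r) = 3,200 × [1 − (1+r)^−104] / r × (1+r) = $93,719.54

$93,719.54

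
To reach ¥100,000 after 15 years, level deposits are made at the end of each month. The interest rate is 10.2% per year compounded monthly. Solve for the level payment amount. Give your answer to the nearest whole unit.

¥237

Level ordinary annuity; solve FV = PMT × [((1+r)^n − 1)/r] for PMT.
Periodic rate r = 0.102/12 per month; n is counted in months.
With n = 180: PMT = 100,000 / ([((1+r)^n − 1)/r]) = ¥237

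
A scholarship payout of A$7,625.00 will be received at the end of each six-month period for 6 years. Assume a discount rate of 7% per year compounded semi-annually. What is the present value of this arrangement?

A$73,682.92

This is an ordinary annuity: 12 payments of A$7,625.00 at the end of each six-month period.
Periodic rate r = 0.07/2 per half-year; n is counted in half-years.
PV = PMT × [(1 − (1+r)^−n)/r] = 7,625 × [1 − (1+r)^−12] / r = A$73,682.92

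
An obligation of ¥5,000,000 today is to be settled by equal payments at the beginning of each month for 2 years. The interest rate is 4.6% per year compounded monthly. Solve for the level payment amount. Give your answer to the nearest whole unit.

¥217,628

Level annuity due; solve PV = PMT × [(1 − (1+r)^−n)/r] × (1+r) for PMT.
Periodic rate r = 0.046/12 per month; n is counted in months.
With n = 24: PMT = 5,000,000 / ([(1 − (1+r)^−n)/r] × (1+r)) = ¥217,628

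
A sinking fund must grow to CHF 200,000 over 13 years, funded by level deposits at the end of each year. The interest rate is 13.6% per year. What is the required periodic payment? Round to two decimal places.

CHF 6,404.39

Level ordinary annuity; solve FV = PMT × [((1+r)^n − 1)/r] for PMT.
Periodic rate r = 0.136 per year.
With n = 13: PMT = 200,000 / ([((1+r)^n − 1)/r]) = CHF 6,404.39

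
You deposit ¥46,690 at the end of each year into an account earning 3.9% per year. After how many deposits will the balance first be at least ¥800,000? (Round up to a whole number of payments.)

14 payments

Periodic rate r = 0.039 per year.
Ordinary annuity FV: 800,000 = 46,690 × [((1+r)^n − 1)/r].
(1+r)^n = 1 + 800,000 × r / 46,690, so n = ln(1 + 800,000·r/46,690) / ln(1+r) = 13.38.
Round up to a whole number of payments: n = 14.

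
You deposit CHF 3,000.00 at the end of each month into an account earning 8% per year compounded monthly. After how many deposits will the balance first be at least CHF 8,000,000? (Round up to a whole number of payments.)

442 payments

Periodic rate r = 0.08/12 per month; n is counted in months.
Ordinary annuity FV: 8,000,000 = 3,000 × [((1+r)^n − 1)/r].
(1+r)^n = 1 + 8,000,000 × r / 3,000, so n = ln(1 + 8,000,000·r/3,000) / ln(1+r) = 441.37.
Round up to a whole number of payments: n = 442.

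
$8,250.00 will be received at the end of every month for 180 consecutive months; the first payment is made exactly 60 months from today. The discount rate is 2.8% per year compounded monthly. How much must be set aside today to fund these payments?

$1,055,811.55

Ordinary annuity of 180 payments, first payment at period 60.
Periodic rate r = 0.028/12 per month; n is counted in months.
The ordinary-annuity PV formula values the stream one period before the first payment (period 59); discount that back 59 periods:
PV₀ = 8,250 × [1 − (1+r)^−180] / r × (1+r)^−59 = $1,055,811.55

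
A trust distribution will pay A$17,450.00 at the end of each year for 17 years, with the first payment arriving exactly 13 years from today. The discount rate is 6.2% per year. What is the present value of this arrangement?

A$87,563.92

Ordinary annuity of 17 payments, first payment at period 13.
Periodic rate r = 0.062 per year.
The ordinary-annuity PV formula values the stream one period before the first payment (period 12); discount that back 12 periods:
PV₀ = 17,450 × [1 − (1+r)^−17] / r × (1+r)^−12 = A$87,563.92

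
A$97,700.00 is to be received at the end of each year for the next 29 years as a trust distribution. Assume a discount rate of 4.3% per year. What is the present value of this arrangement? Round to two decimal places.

A$1,601,928.92

This is an ordinary annuity: 29 payments of A$97,700.00 at the end of each year.
Periodic rate r = 0.043 per year.
PV = PMT × [(1 − (1+r)^−n)/r] = 97,700 × [1 − (1+r)^−29] / r = A$1,601,928.92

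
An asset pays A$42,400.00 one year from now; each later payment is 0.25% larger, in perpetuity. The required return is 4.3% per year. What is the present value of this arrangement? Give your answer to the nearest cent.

A$1,046,913.58

Periodic rate r = 0.043 per year.
Growing perpetuity (Gordon): PV = PMT₁ / (r − g) = 42,400 / (r − 0.0025) = A$1,046,913.58.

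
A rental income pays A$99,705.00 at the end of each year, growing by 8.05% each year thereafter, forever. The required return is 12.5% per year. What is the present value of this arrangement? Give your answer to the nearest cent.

Periodic rate r = 0.125 per year.
Growing perpetuity (Gordon): PV = PMT₁ / (r − g) = 99,705 / (r − 0.0805) = A$2,240,561.80.

A$2,240,561.80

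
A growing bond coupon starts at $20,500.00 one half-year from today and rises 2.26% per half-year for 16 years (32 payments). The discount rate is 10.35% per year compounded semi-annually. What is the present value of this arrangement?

Periodic rate r = 0.1035/2 per half-year; n is counted in half-years.
Growing ordinary annuity: PV = PMT₁ × [1 − ((1+g)/(1+r))^n] / (r − g) = 20,500 × [1 − ((1+0.0226)/(1+r))^32] / (r − 0.0226) = $417,170.86.

$417,170.86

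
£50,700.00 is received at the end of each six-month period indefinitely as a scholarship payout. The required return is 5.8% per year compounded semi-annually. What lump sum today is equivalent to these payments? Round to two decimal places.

Periodic rate r = 0.058/2 per half-year.
Level perpetuity: PV = PMT / r = 50,700 / (0.058/2) = £1,748,275.86.

£1,748,275.86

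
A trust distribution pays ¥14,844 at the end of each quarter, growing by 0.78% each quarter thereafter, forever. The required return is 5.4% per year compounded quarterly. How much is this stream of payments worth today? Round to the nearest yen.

¥2,604,211

Periodic rate r = 0.054/4 per quarter.
Growing perpetuity (Gordon): PV = PMT₁ / (r − g) = 14,844 / (r − 0.0078) = ¥2,604,211.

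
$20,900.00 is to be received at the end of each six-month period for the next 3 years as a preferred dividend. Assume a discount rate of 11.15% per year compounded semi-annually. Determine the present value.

$104,158.83

This is an ordinary annuity: 6 payments of $20,900.00 at the end of each six-month period.
Periodic rate r = 0.1115/2 per half-year; n is counted in half-years.
PV = PMT × [(1 − (1+r)^−n)/r] = 20,900 × [1 − (1+r)^−6] / r = $104,158.83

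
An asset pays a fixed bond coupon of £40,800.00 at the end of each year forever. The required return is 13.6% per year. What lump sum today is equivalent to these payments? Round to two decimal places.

£300,000.00

Periodic rate r = 0.136 per year.
Level perpetuity: PV = PMT / r = 40,800 / (0.136) = £300,000.00.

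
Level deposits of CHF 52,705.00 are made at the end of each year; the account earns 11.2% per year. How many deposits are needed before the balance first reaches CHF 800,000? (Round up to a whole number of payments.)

10 payments

Periodic rate r = 0.112 per year.
Ordinary annuity FV: 800,000 = 52,705 × [((1+r)^n − 1)/r].
(1+r)^n = 1 + 800,000 × r / 52,705, so n = ln(1 + 800,000·r/52,705) / ln(1+r) = 9.36.
Round up to a whole number of payments: n = 10.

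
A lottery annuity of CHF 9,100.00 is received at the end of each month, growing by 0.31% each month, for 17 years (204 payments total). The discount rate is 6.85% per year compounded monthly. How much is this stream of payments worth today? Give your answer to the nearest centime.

CHF 1,434,804.05

Periodic rate r = 0.0685/12 per month; n is counted in months.
Growing ordinary annuity: PV = PMT₁ × [1 − ((1+g)/(1+r))^n] / (r − g) = 9,100 × [1 − ((1+0.0031)/(1+r))^204] / (r − 0.0031) = CHF 1,434,804.05.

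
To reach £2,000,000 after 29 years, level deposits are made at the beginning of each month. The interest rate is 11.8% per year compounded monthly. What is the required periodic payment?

£668.72

Level annuity due; solve FV = PMT × [((1+r)^n − 1)/r] × (1+r) for PMT.
Periodic rate r = 0.118/12 per month; n is counted in months.
With n = 348: PMT = 2,000,000 / ([((1+r)^n − 1)/r] × (1+r)) = £668.72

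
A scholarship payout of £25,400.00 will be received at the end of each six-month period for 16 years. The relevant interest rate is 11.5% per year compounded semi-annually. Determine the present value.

This is an ordinary annuity: 32 payments of £25,400.00 at the end of each six-month period.
Periodic rate r = 0.115/2 per half-year; n is counted in half-years.
PV = PMT × [(1 − (1+r)^−n)/r] = 25,400 × [1 − (1+r)^−32] / r = £367,915.77

£367,915.77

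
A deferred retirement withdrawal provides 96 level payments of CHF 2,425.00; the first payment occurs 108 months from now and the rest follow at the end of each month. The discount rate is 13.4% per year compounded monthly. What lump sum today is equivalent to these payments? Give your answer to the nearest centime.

Ordinary annuity of 96 payments, first payment at period 108.
Periodic rate r = 0.134/12 per month; n is counted in months.
The ordinary-annuity PV formula values the stream one period before the first payment (period 107); discount that back 107 periods:
PV₀ = 2,425 × [1 − (1+r)^−96] / r × (1+r)^−107 = CHF 43,392.83

CHF 43,392.83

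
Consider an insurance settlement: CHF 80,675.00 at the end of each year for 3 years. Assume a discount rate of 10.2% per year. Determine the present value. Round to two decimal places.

This is an ordinary annuity: 3 payments of CHF 80,675.00 at the end of each year.
Periodic rate r = 0.102 per year.
PV = PMT × [(1 − (1+r)^−n)/r] = 80,675 × [1 − (1+r)^−3] / r = CHF 199,922.48

CHF 199,922.48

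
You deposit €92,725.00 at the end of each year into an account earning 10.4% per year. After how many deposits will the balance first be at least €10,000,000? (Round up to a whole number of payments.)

26 payments

Periodic rate r = 0.104 per year.
Ordinary annuity FV: 10,000,000 = 92,725 × [((1+r)^n − 1)/r].
(1+r)^n = 1 + 10,000,000 × r / 92,725, so n = ln(1 + 10,000,000·r/92,725) / ln(1+r) = 25.30.
Round up to a whole number of payments: n = 26.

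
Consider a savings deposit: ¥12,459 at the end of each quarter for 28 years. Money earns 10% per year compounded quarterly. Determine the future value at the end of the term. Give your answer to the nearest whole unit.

This is an ordinary annuity: 112 deposits of ¥12,459 at the end of each quarter.
Periodic rate r = 0.1/4 per quarter; n is counted in quarters.
FV = PMT × [((1+r)^n − 1)/r] = 12,459 × [(1+r)^112 − 1] / r = ¥7,419,651

¥7,419,651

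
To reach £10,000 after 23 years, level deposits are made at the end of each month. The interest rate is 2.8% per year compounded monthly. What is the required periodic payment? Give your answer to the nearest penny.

Level ordinary annuity; solve FV = PMT × [((1+r)^n − 1)/r] for PMT.
Periodic rate r = 0.028/12 per month; n is counted in months.
With n = 276: PMT = 10,000 / ([((1+r)^n − 1)/r]) = £25.85

£25.85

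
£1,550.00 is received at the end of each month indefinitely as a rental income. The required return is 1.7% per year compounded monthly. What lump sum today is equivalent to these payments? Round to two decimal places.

£1,094,117.65

Periodic rate r = 0.017/12 per month.
Level perpetuity: PV = PMT / r = 1,550 / (0.017/12) = £1,094,117.65.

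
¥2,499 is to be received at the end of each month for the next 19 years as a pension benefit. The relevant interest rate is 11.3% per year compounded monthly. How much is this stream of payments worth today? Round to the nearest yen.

¥234,062

This is an ordinary annuity: 228 payments of ¥2,499 at the end of each month.
Periodic rate r = 0.113/12 per month; n is counted in months.
PV = PMT × [(1 − (1+r)^−n)/r] = 2,499 × [1 − (1+r)^−228] / r = ¥234,062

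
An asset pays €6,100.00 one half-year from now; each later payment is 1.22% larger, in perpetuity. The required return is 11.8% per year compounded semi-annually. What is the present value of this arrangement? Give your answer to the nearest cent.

Periodic rate r = 0.118/2 per half-year.
Growing perpetuity (Gordon): PV = PMT₁ / (r − g) = 6,100 / (r − 0.0122) = €130,341.88.

€130,341.88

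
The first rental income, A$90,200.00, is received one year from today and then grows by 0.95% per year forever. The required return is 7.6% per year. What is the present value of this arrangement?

Periodic rate r = 0.076 per year.
Growing perpetuity (Gordon): PV = PMT₁ / (r − g) = 90,200 / (r − 0.0095) = A$1,356,390.98.

A$1,356,390.98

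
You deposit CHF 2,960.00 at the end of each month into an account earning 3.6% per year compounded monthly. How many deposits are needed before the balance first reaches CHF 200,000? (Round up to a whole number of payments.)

62 payments

Periodic rate r = 0.036/12 per month; n is counted in months.
Ordinary annuity FV: 200,000 = 2,960 × [((1+r)^n − 1)/r].
(1+r)^n = 1 + 200,000 × r / 2,960, so n = ln(1 + 200,000·r/2,960) / ln(1+r) = 61.62.
Round up to a whole number of payments: n = 62.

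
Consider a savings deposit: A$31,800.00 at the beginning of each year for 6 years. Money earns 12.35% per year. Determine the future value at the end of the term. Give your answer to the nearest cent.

This is an annuity due: 6 deposits of A$31,800.00 at the beginning of each year.
Periodic rate r = 0.1235 per year.
FV = PMT × [((1+r)^n − 1)/r] × (1+r) = 31,800 × [(1+r)^6 − 1] / r × (1+r) = A$292,507.42

A$292,507.42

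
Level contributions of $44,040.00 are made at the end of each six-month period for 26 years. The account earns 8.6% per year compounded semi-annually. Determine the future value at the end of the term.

This is an ordinary annuity: 52 deposits of $44,040.00 at the end of each six-month period.
Periodic rate r = 0.086/2 per half-year; n is counted in half-years.
FV = PMT × [((1+r)^n − 1)/r] = 44,040 × [(1+r)^52 − 1] / r = $8,120,375.62

$8,120,375.62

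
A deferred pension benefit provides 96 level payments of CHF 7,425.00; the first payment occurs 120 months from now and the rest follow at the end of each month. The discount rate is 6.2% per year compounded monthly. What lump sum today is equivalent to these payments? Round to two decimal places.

CHF 303,744.94

Ordinary annuity of 96 payments, first payment at period 120.
Periodic rate r = 0.062/12 per month; n is counted in months.
The ordinary-annuity PV formula values the stream one period before the first payment (period 119); discount that back 119 periods:
PV₀ = 7,425 × [1 − (1+r)^−96] / r × (1+r)^−119 = CHF 303,744.94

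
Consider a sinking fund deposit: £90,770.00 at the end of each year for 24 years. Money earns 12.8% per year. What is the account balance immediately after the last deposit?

This is an ordinary annuity: 24 deposits of £90,770.00 at the end of each year.
Periodic rate r = 0.128 per year.
FV = PMT × [((1+r)^n − 1)/r] = 90,770 × [(1+r)^24 − 1] / r = £12,059,679.15

£12,059,679.15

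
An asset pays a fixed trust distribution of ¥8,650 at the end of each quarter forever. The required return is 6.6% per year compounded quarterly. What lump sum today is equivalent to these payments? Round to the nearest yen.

Periodic rate r = 0.066/4 per quarter.
Level perpetuity: PV = PMT / r = 8,650 / (0.066/4) = ¥524,242.

¥524,242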